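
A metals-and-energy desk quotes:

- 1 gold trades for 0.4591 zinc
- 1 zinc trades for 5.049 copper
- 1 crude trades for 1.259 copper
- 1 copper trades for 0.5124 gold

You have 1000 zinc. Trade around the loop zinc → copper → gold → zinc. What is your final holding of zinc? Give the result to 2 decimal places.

1000 zinc × 5.049 = 5049 copper
5049 copper × 0.5124 = 2587.1076 gold
2587.1076 gold × 0.4591 = 1187.74109916 zinc

1187.74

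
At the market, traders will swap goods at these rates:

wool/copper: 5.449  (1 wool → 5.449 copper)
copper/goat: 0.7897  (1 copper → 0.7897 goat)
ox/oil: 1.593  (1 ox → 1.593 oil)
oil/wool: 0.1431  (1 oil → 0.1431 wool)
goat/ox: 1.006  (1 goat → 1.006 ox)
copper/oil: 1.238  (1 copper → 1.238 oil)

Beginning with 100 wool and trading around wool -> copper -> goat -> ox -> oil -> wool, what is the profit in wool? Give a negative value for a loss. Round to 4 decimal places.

100 wool × 5.449 = 544.9 copper
544.9 copper × 0.7897 = 430.30753 goat
430.30753 goat × 1.006 = 432.88937518 ox
432.88937518 ox × 1.593 = 689.59277466174 oil
689.59277466174 oil × 0.1431 = 98.680726054094994 wool
Net change: 98.680726054094994 − 100 = -1.319273945905006 wool

-1.3193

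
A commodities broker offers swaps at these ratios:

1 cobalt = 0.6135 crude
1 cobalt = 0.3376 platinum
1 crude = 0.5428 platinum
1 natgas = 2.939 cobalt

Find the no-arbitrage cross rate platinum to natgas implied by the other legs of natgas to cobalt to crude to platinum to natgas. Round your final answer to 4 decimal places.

Known legs of the cycle: 2.939 × 0.6135 × 0.5428 = 0.9787099242
For no arbitrage the full-cycle product must be 1, so the missing rate is 1 / 0.9787099242 ≈ 1.021753.

1.0218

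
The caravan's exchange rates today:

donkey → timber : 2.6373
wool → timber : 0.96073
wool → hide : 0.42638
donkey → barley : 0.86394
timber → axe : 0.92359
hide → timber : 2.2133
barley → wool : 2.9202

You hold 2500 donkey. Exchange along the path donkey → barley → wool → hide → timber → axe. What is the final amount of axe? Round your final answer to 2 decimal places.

5497.34

2500 donkey × 0.86394 = 2159.85 barley
2159.85 barley × 2.9202 = 6307.19397 wool
6307.19397 wool × 0.42638 = 2689.2613649286 hide
2689.2613649286 hide × 2.2133 = 5952.14217899647038 timber
5952.14217899647038 timber × 0.92359 = 5497.3389950993500782642 axe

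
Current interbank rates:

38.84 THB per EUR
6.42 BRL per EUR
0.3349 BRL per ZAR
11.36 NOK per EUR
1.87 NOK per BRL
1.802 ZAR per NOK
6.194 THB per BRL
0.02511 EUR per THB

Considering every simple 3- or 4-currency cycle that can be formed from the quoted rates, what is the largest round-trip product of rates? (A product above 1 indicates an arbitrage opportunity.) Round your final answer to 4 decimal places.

1.1285

NOK→ZAR→BRL→NOK: 1.802 × 0.3349 × 1.87 = 1.12853
BRL→THB→EUR→BRL: 6.194 × 0.02511 × 6.42 = 0.99851
Maximum is NOK→ZAR→BRL→NOK at 1.1285; arbitrage exists.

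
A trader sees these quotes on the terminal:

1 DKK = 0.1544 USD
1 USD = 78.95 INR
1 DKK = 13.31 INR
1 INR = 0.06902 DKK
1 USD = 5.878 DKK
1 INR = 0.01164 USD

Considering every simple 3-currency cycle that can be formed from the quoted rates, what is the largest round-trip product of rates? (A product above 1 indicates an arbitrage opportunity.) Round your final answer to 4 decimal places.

0.9107

INR→USD→DKK→INR: 0.01164 × 5.878 × 13.31 = 0.91067
INR→DKK→USD→INR: 0.06902 × 0.1544 × 78.95 = 0.84135
Maximum is INR→USD→DKK→INR at 0.9107; no arbitrage — every cycle loses value.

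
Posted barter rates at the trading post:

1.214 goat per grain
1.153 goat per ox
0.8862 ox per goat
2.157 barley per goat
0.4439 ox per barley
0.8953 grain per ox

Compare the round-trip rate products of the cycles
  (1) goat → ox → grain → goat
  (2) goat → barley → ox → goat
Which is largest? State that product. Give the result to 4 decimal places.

(1) 0.8862 × 0.8953 × 1.214 = 0.96321
(2) 2.157 × 0.4439 × 1.153 = 1.10399
Highest is cycle (2) at 1.1040 (>1, arbitrage).

1.1040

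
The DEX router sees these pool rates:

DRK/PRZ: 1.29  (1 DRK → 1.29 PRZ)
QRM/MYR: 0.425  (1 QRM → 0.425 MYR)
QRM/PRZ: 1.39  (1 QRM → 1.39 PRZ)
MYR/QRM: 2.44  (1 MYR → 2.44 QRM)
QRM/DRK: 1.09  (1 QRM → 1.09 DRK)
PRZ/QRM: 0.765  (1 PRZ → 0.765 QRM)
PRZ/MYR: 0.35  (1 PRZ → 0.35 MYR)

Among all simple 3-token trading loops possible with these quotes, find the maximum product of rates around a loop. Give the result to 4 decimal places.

1.1871

QRM→PRZ→MYR→QRM: 1.39 × 0.35 × 2.44 = 1.18706
QRM→DRK→PRZ→QRM: 1.09 × 1.29 × 0.765 = 1.07567
Maximum is QRM→PRZ→MYR→QRM at 1.1871; arbitrage exists.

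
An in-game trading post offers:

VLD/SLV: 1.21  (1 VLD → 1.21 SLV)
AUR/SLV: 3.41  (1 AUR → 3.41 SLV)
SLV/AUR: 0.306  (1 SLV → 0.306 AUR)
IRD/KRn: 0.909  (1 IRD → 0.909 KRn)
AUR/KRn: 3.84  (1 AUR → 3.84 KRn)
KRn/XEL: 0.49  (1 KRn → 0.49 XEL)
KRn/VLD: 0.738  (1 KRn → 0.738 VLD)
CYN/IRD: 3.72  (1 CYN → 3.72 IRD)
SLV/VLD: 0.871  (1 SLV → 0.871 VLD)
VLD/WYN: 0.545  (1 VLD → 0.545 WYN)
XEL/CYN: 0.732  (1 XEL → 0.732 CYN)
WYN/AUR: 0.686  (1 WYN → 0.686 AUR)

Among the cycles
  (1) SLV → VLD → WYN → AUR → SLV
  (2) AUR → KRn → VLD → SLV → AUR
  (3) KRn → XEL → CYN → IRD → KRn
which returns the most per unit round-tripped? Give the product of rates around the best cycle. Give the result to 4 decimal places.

1.2129

(1) 0.871 × 0.545 × 0.686 × 3.41 = 1.11044
(2) 3.84 × 0.738 × 1.21 × 0.306 = 1.04929
(3) 0.49 × 0.732 × 3.72 × 0.909 = 1.21287
Highest is cycle (3) at 1.2129 (>1, arbitrage).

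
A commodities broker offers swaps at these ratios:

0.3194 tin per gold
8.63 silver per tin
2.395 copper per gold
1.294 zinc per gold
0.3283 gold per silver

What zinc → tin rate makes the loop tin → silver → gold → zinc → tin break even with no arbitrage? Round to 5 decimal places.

Known legs of the cycle: 8.63 × 0.3283 × 1.294 = 3.666198326
For no arbitrage the full-cycle product must be 1, so the missing rate is 1 / 3.666198326 ≈ 0.2727621.

0.27276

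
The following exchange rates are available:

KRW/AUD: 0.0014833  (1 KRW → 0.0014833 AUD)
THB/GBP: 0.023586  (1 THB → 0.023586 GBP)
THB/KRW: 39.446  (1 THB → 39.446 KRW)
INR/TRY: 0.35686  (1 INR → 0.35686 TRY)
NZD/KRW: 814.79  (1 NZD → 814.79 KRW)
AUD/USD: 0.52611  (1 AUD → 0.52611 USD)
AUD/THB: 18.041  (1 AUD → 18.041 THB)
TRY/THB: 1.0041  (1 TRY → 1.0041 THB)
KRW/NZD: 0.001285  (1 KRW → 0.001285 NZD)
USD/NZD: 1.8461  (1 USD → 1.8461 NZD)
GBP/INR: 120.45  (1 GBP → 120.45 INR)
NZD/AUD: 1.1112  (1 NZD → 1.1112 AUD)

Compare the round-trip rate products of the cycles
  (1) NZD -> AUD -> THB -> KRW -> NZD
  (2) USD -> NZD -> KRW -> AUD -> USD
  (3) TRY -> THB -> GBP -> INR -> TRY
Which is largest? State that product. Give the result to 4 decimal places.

(1) 1.1112 × 18.041 × 39.446 × 0.001285 = 1.01615
(2) 1.8461 × 814.79 × 0.0014833 × 0.52611 = 1.17383
(3) 1.0041 × 0.023586 × 120.45 × 0.35686 = 1.01797
Highest is cycle (2) at 1.1738 (>1, arbitrage).

1.1738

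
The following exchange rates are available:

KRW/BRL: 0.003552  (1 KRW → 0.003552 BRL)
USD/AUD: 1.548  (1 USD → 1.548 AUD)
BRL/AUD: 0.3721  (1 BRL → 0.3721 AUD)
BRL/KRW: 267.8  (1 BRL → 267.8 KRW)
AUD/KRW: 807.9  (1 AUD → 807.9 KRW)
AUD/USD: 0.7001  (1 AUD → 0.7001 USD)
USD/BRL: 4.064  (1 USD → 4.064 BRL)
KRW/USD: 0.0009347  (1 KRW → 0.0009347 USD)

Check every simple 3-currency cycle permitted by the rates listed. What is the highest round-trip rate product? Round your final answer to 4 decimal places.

1.1690

AUD→KRW→USD→AUD: 807.9 × 0.0009347 × 1.548 = 1.16896
AUD→KRW→BRL→AUD: 807.9 × 0.003552 × 0.3721 = 1.06780
AUD→USD→BRL→AUD: 0.7001 × 4.064 × 0.3721 = 1.05870
KRW→USD→BRL→KRW: 0.0009347 × 4.064 × 267.8 = 1.01727
Maximum is AUD→KRW→USD→AUD at 1.1690; arbitrage exists.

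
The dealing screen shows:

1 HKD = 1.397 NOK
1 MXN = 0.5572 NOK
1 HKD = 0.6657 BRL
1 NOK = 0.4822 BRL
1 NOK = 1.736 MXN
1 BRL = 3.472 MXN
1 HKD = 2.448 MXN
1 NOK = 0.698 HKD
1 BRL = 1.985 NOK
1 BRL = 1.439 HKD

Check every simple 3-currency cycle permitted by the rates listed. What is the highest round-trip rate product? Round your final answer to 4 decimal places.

BRL→HKD→NOK→BRL: 1.439 × 1.397 × 0.4822 = 0.96936
HKD→MXN→NOK→HKD: 2.448 × 0.5572 × 0.698 = 0.95209
BRL→MXN→NOK→BRL: 3.472 × 0.5572 × 0.4822 = 0.93286
BRL→NOK→HKD→BRL: 1.985 × 0.698 × 0.6657 = 0.92235
Maximum is BRL→HKD→NOK→BRL at 0.9694; no arbitrage — every cycle loses value.

0.9694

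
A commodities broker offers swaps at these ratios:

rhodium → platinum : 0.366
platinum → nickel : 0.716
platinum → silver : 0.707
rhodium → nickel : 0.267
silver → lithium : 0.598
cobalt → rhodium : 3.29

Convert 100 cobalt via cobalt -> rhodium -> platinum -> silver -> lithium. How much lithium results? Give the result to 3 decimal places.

100 cobalt × 3.29 = 329 rhodium
329 rhodium × 0.366 = 120.414 platinum
120.414 platinum × 0.707 = 85.132698 silver
85.132698 silver × 0.598 = 50.909353404 lithium

50.909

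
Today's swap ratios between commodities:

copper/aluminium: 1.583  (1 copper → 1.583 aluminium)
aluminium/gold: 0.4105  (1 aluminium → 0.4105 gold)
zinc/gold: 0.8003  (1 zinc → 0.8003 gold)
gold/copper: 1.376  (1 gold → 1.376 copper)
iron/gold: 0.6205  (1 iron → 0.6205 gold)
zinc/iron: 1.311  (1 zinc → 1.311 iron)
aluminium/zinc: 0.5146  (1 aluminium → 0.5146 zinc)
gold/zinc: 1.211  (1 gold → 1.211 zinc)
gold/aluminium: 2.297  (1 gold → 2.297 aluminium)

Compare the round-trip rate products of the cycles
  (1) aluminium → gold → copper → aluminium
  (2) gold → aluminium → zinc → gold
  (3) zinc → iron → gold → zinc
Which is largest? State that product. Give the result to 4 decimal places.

0.9851

(1) 0.4105 × 1.376 × 1.583 = 0.89415
(2) 2.297 × 0.5146 × 0.8003 = 0.94598
(3) 1.311 × 0.6205 × 1.211 = 0.98512
Highest is cycle (3) at 0.9851 (≤1, no arbitrage).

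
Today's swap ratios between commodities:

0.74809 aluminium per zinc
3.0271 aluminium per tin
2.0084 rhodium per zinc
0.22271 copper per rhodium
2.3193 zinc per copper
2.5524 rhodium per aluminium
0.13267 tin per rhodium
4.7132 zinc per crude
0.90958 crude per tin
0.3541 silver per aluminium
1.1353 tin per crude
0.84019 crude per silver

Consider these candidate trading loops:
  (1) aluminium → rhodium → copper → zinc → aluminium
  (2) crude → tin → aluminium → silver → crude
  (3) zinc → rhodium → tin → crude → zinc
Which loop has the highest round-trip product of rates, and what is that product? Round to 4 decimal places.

1.1423

(1) 2.5524 × 0.22271 × 2.3193 × 0.74809 = 0.98628
(2) 1.1353 × 3.0271 × 0.3541 × 0.84019 = 1.02245
(3) 2.0084 × 0.13267 × 0.90958 × 4.7132 = 1.14230
Highest is cycle (3) at 1.1423 (>1, arbitrage).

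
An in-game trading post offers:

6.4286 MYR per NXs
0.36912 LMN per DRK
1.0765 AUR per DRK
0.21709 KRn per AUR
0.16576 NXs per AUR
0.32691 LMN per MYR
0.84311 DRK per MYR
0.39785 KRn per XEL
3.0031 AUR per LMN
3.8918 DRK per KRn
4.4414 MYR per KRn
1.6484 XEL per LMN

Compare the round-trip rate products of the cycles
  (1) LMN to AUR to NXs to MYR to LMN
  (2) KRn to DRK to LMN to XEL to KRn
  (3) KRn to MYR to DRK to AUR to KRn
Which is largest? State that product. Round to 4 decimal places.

1.0462

(1) 3.0031 × 0.16576 × 6.4286 × 0.32691 = 1.04615
(2) 3.8918 × 0.36912 × 1.6484 × 0.39785 = 0.94211
(3) 4.4414 × 0.84311 × 1.0765 × 0.21709 = 0.87510
Highest is cycle (1) at 1.0462 (>1, arbitrage).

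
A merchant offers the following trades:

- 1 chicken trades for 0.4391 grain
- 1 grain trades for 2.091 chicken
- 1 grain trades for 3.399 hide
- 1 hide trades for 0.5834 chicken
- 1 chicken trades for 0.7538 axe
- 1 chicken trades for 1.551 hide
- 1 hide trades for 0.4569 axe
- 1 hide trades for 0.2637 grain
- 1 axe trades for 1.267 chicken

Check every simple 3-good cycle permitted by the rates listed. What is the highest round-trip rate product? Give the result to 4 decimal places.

hide→axe→chicken→hide: 0.4569 × 1.267 × 1.551 = 0.89786
hide→chicken→grain→hide: 0.5834 × 0.4391 × 3.399 = 0.87073
hide→grain→chicken→hide: 0.2637 × 2.091 × 1.551 = 0.85522
Maximum is hide→axe→chicken→hide at 0.8979; no arbitrage — every cycle loses value.

0.8979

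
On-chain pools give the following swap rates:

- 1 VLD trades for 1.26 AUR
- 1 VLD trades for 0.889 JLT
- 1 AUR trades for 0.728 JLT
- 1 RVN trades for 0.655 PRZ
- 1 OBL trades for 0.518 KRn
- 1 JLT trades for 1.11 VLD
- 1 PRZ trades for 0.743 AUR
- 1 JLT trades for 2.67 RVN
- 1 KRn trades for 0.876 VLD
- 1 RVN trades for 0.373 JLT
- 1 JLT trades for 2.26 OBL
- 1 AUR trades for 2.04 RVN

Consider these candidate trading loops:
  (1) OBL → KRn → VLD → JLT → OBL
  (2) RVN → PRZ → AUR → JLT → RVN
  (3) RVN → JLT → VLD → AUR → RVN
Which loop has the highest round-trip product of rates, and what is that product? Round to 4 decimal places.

(1) 0.518 × 0.876 × 0.889 × 2.26 = 0.91168
(2) 0.655 × 0.743 × 0.728 × 2.67 = 0.94596
(3) 0.373 × 1.11 × 1.26 × 2.04 = 1.06422
Highest is cycle (3) at 1.0642 (>1, arbitrage).

1.0642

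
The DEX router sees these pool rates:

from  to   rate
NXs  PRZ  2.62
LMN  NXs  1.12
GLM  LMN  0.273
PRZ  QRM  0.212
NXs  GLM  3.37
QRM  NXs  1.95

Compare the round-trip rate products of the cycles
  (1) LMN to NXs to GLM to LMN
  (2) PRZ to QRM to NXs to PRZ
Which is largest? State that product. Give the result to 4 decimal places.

1.0831

(1) 1.12 × 3.37 × 0.273 = 1.03041
(2) 0.212 × 1.95 × 2.62 = 1.08311
Highest is cycle (2) at 1.0831 (>1, arbitrage).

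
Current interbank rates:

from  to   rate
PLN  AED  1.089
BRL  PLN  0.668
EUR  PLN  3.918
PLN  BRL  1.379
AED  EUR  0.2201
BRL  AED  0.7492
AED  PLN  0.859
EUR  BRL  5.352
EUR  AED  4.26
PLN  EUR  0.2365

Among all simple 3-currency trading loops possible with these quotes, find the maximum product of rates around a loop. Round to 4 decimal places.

0.9391

AED→EUR→PLN→AED: 0.2201 × 3.918 × 1.089 = 0.93910
BRL→AED→PLN→BRL: 0.7492 × 0.859 × 1.379 = 0.88747
BRL→AED→EUR→BRL: 0.7492 × 0.2201 × 5.352 = 0.88254
AED→PLN→EUR→AED: 0.859 × 0.2365 × 4.26 = 0.86543
BRL→PLN→EUR→BRL: 0.668 × 0.2365 × 5.352 = 0.84552
Maximum is AED→EUR→PLN→AED at 0.9391; no arbitrage — every cycle loses value.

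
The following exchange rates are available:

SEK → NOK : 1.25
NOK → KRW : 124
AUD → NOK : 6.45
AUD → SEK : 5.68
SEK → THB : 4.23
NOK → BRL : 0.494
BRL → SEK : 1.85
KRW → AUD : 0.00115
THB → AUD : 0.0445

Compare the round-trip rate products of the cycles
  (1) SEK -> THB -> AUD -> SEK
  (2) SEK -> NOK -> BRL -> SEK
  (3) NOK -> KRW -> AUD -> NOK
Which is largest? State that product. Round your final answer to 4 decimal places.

1.1424

(1) 4.23 × 0.0445 × 5.68 = 1.06917
(2) 1.25 × 0.494 × 1.85 = 1.14238
(3) 124 × 0.00115 × 6.45 = 0.91977
Highest is cycle (2) at 1.1424 (>1, arbitrage).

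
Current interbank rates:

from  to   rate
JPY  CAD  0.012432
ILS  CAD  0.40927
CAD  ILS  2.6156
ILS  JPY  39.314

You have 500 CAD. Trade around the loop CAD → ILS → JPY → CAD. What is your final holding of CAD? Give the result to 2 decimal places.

639.19

500 CAD × 2.6156 = 1307.8 ILS
1307.8 ILS × 39.314 = 51414.8492 JPY
51414.8492 JPY × 0.012432 = 639.1894052544 CAD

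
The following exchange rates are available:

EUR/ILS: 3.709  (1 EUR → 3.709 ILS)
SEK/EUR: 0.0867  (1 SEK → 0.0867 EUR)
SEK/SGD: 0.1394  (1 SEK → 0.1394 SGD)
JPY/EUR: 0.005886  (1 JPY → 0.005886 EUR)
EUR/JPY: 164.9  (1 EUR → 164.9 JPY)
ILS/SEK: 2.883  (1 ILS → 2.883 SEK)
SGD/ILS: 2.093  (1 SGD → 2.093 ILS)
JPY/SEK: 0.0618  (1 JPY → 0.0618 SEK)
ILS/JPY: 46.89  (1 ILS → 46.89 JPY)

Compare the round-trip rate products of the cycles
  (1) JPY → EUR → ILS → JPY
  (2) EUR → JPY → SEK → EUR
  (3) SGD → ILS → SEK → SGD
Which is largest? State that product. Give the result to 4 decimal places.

1.0237

(1) 0.005886 × 3.709 × 46.89 = 1.02366
(2) 164.9 × 0.0618 × 0.0867 = 0.88354
(3) 2.093 × 2.883 × 0.1394 = 0.84116
Highest is cycle (1) at 1.0237 (>1, arbitrage).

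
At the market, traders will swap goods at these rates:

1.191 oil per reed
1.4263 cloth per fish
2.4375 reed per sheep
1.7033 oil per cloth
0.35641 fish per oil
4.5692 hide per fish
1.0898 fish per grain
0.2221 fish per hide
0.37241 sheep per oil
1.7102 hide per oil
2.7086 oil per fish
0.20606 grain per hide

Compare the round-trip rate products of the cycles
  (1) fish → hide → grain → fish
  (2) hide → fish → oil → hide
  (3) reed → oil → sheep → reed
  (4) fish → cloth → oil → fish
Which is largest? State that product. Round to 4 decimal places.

1.0811

(1) 4.5692 × 0.20606 × 1.0898 = 1.02608
(2) 0.2221 × 2.7086 × 1.7102 = 1.02882
(3) 1.191 × 0.37241 × 2.4375 = 1.08113
(4) 1.4263 × 1.7033 × 0.35641 = 0.86587
Highest is cycle (3) at 1.0811 (>1, arbitrage).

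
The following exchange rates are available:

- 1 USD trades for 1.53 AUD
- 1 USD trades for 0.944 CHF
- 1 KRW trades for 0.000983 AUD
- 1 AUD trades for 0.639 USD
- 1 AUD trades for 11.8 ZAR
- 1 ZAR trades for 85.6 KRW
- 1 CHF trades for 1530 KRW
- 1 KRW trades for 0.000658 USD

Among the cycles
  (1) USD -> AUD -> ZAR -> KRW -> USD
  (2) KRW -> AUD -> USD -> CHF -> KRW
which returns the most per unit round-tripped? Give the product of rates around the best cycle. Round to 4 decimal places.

1.0169

(1) 1.53 × 11.8 × 85.6 × 0.000658 = 1.01689
(2) 0.000983 × 0.639 × 0.944 × 1530 = 0.90723
Highest is cycle (1) at 1.0169 (>1, arbitrage).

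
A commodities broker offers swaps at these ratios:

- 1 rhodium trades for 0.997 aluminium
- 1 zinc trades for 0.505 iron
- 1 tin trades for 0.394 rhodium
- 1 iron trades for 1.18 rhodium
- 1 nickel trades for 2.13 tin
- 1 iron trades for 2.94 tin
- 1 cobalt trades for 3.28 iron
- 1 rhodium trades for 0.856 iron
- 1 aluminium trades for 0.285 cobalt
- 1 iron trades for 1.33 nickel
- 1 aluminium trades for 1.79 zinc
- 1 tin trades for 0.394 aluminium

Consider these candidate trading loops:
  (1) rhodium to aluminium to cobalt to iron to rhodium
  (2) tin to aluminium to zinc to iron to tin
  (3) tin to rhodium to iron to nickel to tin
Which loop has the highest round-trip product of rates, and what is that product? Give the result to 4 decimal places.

(1) 0.997 × 0.285 × 3.28 × 1.18 = 1.09975
(2) 0.394 × 1.79 × 0.505 × 2.94 = 1.04710
(3) 0.394 × 0.856 × 1.33 × 2.13 = 0.95544
Highest is cycle (1) at 1.0998 (>1, arbitrage).

1.0998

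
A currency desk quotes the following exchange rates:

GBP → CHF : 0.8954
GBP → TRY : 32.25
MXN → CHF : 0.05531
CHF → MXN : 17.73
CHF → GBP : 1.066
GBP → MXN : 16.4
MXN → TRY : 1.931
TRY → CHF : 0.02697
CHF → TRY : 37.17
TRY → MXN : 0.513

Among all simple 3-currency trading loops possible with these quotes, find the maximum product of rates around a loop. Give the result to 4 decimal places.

TRY→MXN→CHF→TRY: 0.513 × 0.05531 × 37.17 = 1.05466
GBP→MXN→CHF→GBP: 16.4 × 0.05531 × 1.066 = 0.96695
GBP→TRY→CHF→GBP: 32.25 × 0.02697 × 1.066 = 0.92719
TRY→CHF→MXN→TRY: 0.02697 × 17.73 × 1.931 = 0.92336
Maximum is TRY→MXN→CHF→TRY at 1.0547; arbitrage exists.

1.0547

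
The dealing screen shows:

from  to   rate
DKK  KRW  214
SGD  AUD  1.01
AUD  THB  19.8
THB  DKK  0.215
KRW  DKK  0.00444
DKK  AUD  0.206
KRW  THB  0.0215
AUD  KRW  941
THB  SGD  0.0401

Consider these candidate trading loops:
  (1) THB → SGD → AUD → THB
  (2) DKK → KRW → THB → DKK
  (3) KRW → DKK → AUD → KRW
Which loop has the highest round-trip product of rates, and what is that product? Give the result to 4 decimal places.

0.9892

(1) 0.0401 × 1.01 × 19.8 = 0.80192
(2) 214 × 0.0215 × 0.215 = 0.98922
(3) 0.00444 × 0.206 × 941 = 0.86068
Highest is cycle (2) at 0.9892 (≤1, no arbitrage).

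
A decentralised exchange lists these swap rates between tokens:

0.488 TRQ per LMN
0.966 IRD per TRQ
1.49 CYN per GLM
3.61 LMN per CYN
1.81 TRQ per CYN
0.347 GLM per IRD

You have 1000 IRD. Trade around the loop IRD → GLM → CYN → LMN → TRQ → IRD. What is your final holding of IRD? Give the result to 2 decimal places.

1000 IRD × 0.347 = 347 GLM
347 GLM × 1.49 = 517.03 CYN
517.03 CYN × 3.61 = 1866.4783 LMN
1866.4783 LMN × 0.488 = 910.8414104 TRQ
910.8414104 TRQ × 0.966 = 879.8728024464 IRD

879.87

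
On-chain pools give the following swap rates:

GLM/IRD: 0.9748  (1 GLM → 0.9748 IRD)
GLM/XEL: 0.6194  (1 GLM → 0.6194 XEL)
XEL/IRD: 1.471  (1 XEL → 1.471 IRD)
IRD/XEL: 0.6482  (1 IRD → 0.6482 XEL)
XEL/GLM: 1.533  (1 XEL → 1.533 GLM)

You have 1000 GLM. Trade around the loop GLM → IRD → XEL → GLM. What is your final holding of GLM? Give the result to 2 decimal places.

968.65

1000 GLM × 0.9748 = 974.8 IRD
974.8 IRD × 0.6482 = 631.86536 XEL
631.86536 XEL × 1.533 = 968.64959688 GLM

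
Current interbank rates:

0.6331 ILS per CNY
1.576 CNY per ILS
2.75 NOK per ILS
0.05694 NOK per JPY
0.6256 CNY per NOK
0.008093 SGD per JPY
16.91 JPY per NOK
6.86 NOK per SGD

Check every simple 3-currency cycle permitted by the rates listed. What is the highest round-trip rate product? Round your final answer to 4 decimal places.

ILS→NOK→CNY→ILS: 2.75 × 0.6256 × 0.6331 = 1.08919
NOK→JPY→SGD→NOK: 16.91 × 0.008093 × 6.86 = 0.93881
Maximum is ILS→NOK→CNY→ILS at 1.0892; arbitrage exists.

1.0892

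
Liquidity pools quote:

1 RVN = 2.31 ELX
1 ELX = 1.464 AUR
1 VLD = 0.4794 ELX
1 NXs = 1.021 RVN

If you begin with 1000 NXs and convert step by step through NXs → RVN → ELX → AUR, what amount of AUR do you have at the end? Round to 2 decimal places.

3452.86

1000 NXs × 1.021 = 1021 RVN
1021 RVN × 2.31 = 2358.51 ELX
2358.51 ELX × 1.464 = 3452.85864 AUR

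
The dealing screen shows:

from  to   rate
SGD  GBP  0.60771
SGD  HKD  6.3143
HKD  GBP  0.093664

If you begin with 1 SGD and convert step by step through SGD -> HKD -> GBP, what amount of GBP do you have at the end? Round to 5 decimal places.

0.59142

1 SGD × 6.3143 = 6.3143 HKD
6.3143 HKD × 0.093664 = 0.5914225952 GBP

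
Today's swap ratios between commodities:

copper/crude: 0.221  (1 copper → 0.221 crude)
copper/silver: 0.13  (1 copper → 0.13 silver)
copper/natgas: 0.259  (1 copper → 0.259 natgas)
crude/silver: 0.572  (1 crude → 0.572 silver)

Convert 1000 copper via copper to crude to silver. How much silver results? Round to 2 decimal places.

1000 copper × 0.221 = 221 crude
221 crude × 0.572 = 126.412 silver

126.41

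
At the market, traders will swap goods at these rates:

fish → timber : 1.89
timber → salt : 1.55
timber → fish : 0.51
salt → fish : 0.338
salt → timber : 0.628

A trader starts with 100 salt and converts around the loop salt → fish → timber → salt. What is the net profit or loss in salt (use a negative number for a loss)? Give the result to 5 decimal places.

-0.98290

100 salt × 0.338 = 33.8 fish
33.8 fish × 1.89 = 63.882 timber
63.882 timber × 1.55 = 99.0171 salt
Net change: 99.0171 − 100 = -0.9829 salt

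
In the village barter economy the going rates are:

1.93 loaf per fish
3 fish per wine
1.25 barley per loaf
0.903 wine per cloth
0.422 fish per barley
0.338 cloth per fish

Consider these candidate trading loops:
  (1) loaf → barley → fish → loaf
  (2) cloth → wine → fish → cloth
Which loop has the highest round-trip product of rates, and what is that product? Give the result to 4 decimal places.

(1) 1.25 × 0.422 × 1.93 = 1.01808
(2) 0.903 × 3 × 0.338 = 0.91564
Highest is cycle (1) at 1.0181 (>1, arbitrage).

1.0181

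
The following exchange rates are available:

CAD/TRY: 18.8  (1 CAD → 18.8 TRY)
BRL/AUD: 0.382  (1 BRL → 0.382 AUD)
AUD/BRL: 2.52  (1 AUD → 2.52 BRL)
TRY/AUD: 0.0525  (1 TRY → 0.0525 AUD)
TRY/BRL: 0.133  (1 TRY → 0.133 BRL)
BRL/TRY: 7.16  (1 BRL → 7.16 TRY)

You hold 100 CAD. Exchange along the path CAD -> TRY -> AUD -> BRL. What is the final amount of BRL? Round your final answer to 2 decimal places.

248.72

100 CAD × 18.8 = 1880 TRY
1880 TRY × 0.0525 = 98.7 AUD
98.7 AUD × 2.52 = 248.724 BRL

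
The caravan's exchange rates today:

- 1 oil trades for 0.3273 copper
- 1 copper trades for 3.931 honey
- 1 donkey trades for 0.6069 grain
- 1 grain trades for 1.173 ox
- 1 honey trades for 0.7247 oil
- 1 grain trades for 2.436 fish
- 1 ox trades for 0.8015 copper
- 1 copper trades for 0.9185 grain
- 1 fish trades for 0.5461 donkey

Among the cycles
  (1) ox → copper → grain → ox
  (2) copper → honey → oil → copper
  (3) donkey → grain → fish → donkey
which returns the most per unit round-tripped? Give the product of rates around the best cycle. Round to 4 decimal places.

0.9324

(1) 0.8015 × 0.9185 × 1.173 = 0.86354
(2) 3.931 × 0.7247 × 0.3273 = 0.93241
(3) 0.6069 × 2.436 × 0.5461 = 0.80736
Highest is cycle (2) at 0.9324 (≤1, no arbitrage).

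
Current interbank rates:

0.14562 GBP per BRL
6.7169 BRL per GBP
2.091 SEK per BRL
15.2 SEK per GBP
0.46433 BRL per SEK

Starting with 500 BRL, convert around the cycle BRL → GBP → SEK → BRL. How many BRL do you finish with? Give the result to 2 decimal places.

500 BRL × 0.14562 = 72.81 GBP
72.81 GBP × 15.2 = 1106.712 SEK
1106.712 SEK × 0.46433 = 513.87958296 BRL

513.88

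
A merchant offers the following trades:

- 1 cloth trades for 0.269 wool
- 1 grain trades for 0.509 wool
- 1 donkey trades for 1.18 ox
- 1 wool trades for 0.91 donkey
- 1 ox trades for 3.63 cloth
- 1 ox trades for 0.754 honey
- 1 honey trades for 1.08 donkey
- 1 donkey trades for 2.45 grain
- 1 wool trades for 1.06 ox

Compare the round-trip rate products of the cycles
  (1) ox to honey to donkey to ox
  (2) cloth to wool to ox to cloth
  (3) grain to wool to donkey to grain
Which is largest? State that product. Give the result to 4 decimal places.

1.1348

(1) 0.754 × 1.08 × 1.18 = 0.96090
(2) 0.269 × 1.06 × 3.63 = 1.03506
(3) 0.509 × 0.91 × 2.45 = 1.13482
Highest is cycle (3) at 1.1348 (>1, arbitrage).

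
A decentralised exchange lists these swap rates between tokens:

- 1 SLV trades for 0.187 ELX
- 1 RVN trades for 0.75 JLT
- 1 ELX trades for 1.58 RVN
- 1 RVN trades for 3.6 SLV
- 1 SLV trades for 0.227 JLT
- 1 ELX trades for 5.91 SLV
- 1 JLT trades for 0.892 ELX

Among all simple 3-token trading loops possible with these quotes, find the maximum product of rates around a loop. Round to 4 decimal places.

1.1967

SLV→JLT→ELX→SLV: 0.227 × 0.892 × 5.91 = 1.19668
SLV→ELX→RVN→SLV: 0.187 × 1.58 × 3.6 = 1.06366
RVN→JLT→ELX→RVN: 0.75 × 0.892 × 1.58 = 1.05702
Maximum is SLV→JLT→ELX→SLV at 1.1967; arbitrage exists.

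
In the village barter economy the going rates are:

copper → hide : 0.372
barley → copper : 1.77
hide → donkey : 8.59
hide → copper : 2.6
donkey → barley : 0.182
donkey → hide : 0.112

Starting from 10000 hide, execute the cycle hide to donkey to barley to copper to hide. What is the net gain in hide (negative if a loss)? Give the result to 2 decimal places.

10000 hide × 8.59 = 85900 donkey
85900 donkey × 0.182 = 15633.8 barley
15633.8 barley × 1.77 = 27671.826 copper
27671.826 copper × 0.372 = 10293.919272 hide
Net change: 10293.919272 − 10000 = 293.919272 hide

293.92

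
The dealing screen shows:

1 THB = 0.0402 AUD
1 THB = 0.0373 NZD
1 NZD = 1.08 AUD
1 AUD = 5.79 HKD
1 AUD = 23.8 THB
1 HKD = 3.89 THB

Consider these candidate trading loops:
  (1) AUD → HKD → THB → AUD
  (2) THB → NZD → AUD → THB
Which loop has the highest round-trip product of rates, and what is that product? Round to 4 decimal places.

(1) 5.79 × 3.89 × 0.0402 = 0.90543
(2) 0.0373 × 1.08 × 23.8 = 0.95876
Highest is cycle (2) at 0.9588 (≤1, no arbitrage).

0.9588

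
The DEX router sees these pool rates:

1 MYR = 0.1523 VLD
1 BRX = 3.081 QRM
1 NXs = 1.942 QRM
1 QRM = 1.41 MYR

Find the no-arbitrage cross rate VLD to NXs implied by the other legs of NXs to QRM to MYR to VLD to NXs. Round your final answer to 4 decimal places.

2.3979

Known legs of the cycle: 1.942 × 1.41 × 0.1523 = 0.417030906
For no arbitrage the full-cycle product must be 1, so the missing rate is 1 / 0.417030906 ≈ 2.397904.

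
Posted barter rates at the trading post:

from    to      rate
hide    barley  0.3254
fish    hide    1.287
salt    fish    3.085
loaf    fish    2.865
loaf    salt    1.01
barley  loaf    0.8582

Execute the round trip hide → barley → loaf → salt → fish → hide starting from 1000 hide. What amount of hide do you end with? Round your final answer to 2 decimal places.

1119.85

1000 hide × 0.3254 = 325.4 barley
325.4 barley × 0.8582 = 279.25828 loaf
279.25828 loaf × 1.01 = 282.0508628 salt
282.0508628 salt × 3.085 = 870.126911738 fish
870.126911738 fish × 1.287 = 1119.853335406806 hide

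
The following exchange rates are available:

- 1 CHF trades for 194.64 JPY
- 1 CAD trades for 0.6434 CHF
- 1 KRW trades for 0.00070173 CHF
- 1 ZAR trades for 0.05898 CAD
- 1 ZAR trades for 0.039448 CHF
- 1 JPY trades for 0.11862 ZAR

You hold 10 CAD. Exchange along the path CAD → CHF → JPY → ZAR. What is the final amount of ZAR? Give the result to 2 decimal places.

148.55

10 CAD × 0.6434 = 6.434 CHF
6.434 CHF × 194.64 = 1252.31376 JPY
1252.31376 JPY × 0.11862 = 148.5494582112 ZAR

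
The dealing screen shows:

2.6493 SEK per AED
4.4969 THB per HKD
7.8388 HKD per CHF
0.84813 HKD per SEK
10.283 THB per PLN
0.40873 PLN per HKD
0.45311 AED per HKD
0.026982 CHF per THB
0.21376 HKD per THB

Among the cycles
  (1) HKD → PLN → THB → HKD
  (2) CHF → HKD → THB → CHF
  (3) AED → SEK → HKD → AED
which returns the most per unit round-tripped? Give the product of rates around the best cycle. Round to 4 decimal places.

(1) 0.40873 × 10.283 × 0.21376 = 0.89843
(2) 7.8388 × 4.4969 × 0.026982 = 0.95112
(3) 2.6493 × 0.84813 × 0.45311 = 1.01812
Highest is cycle (3) at 1.0181 (>1, arbitrage).

1.0181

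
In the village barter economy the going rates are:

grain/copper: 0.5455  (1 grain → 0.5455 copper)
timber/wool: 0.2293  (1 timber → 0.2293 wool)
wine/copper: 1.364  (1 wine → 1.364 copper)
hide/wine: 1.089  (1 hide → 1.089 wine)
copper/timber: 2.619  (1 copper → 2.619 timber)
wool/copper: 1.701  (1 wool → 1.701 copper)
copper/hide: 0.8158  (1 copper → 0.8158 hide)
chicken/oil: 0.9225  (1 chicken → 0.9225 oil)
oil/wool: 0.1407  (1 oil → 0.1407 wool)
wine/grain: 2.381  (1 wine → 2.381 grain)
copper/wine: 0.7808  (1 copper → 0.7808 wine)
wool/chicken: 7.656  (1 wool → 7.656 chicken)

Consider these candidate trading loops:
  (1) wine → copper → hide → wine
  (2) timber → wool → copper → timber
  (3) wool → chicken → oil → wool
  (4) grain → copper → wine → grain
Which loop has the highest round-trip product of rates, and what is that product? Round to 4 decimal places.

(1) 1.364 × 0.8158 × 1.089 = 1.21179
(2) 0.2293 × 1.701 × 2.619 = 1.02151
(3) 7.656 × 0.9225 × 0.1407 = 0.99372
(4) 0.5455 × 0.7808 × 2.381 = 1.01413
Highest is cycle (1) at 1.2118 (>1, arbitrage).

1.2118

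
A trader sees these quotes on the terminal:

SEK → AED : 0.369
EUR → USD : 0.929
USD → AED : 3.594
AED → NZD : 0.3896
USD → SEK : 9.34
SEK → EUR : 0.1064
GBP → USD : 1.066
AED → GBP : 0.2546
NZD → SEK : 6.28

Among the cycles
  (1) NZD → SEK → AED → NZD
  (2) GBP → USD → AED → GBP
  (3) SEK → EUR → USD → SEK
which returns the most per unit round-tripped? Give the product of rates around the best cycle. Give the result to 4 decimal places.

(1) 6.28 × 0.369 × 0.3896 = 0.90283
(2) 1.066 × 3.594 × 0.2546 = 0.97542
(3) 0.1064 × 0.929 × 9.34 = 0.92322
Highest is cycle (2) at 0.9754 (≤1, no arbitrage).

0.9754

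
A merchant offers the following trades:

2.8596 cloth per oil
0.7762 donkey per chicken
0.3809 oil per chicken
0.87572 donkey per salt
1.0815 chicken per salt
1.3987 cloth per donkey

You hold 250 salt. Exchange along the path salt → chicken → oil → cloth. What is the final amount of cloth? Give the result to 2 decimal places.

294.50

250 salt × 1.0815 = 270.375 chicken
270.375 chicken × 0.3809 = 102.9858375 oil
102.9858375 oil × 2.8596 = 294.498300915 cloth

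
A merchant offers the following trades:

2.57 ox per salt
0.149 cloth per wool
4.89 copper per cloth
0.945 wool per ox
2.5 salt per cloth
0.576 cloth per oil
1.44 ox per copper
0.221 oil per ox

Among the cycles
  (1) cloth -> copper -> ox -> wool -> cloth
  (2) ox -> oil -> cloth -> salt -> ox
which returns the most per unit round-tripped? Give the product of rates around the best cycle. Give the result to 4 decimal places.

0.9915

(1) 4.89 × 1.44 × 0.945 × 0.149 = 0.99149
(2) 0.221 × 0.576 × 2.5 × 2.57 = 0.81788
Highest is cycle (1) at 0.9915 (≤1, no arbitrage).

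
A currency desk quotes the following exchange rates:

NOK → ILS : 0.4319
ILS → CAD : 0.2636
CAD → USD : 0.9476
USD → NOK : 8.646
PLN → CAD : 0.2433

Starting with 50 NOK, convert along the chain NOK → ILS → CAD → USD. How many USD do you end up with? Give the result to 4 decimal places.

5.3942

50 NOK × 0.4319 = 21.595 ILS
21.595 ILS × 0.2636 = 5.692442 CAD
5.692442 CAD × 0.9476 = 5.3941580392 USD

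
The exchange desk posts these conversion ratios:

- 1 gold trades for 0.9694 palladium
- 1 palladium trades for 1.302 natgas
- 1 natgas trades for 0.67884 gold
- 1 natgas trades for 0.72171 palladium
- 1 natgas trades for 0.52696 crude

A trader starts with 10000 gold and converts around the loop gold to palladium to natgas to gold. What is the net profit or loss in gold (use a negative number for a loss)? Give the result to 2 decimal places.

10000 gold × 0.9694 = 9694 palladium
9694 palladium × 1.302 = 12621.588 natgas
12621.588 natgas × 0.67884 = 8568.03879792 gold
Net change: 8568.03879792 − 10000 = -1431.96120208 gold

-1431.96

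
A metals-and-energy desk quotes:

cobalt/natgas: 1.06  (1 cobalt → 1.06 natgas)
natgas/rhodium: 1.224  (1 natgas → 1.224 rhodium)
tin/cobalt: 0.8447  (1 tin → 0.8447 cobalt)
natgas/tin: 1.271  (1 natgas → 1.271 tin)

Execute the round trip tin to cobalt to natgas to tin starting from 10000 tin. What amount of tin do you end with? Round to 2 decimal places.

11380.31

10000 tin × 0.8447 = 8447 cobalt
8447 cobalt × 1.06 = 8953.82 natgas
8953.82 natgas × 1.271 = 11380.30522 tin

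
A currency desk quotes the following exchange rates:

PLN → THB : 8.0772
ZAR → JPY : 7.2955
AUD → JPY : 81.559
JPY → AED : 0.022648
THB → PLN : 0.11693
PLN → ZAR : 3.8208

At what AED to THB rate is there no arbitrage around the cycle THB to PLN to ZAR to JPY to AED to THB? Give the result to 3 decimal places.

13.547

Known legs of the cycle: 0.11693 × 3.8208 × 7.2955 × 0.022648 = 0.073818492675645696
For no arbitrage the full-cycle product must be 1, so the missing rate is 1 / 0.073818492675645696 ≈ 13.54674.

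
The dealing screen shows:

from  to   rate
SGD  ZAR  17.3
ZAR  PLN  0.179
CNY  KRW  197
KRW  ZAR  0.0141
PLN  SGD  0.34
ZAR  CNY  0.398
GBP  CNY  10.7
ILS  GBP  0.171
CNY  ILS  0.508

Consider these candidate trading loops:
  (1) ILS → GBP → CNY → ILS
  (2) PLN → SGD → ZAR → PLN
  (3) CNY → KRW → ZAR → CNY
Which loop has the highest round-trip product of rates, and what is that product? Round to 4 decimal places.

(1) 0.171 × 10.7 × 0.508 = 0.92949
(2) 0.34 × 17.3 × 0.179 = 1.05288
(3) 197 × 0.0141 × 0.398 = 1.10552
Highest is cycle (3) at 1.1055 (>1, arbitrage).

1.1055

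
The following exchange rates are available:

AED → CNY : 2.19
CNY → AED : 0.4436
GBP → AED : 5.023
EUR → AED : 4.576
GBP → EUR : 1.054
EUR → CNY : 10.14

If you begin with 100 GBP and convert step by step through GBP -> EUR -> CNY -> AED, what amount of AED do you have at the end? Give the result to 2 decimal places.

474.10

100 GBP × 1.054 = 105.4 EUR
105.4 EUR × 10.14 = 1068.756 CNY
1068.756 CNY × 0.4436 = 474.1001616 AED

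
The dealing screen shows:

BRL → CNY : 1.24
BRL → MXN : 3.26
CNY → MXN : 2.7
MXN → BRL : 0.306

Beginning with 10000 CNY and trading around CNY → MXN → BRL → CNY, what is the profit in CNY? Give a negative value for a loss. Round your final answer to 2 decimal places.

10000 CNY × 2.7 = 27000 MXN
27000 MXN × 0.306 = 8262 BRL
8262 BRL × 1.24 = 10244.88 CNY
Net change: 10244.88 − 10000 = 244.88 CNY

244.88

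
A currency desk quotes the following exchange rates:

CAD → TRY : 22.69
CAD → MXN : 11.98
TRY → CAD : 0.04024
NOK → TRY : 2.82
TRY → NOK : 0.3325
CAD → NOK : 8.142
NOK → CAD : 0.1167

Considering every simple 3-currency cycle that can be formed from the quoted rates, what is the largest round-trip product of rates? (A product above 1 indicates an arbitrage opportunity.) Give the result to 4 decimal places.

0.9239

CAD→NOK→TRY→CAD: 8.142 × 2.82 × 0.04024 = 0.92393
CAD→TRY→NOK→CAD: 22.69 × 0.3325 × 0.1167 = 0.88043
Maximum is CAD→NOK→TRY→CAD at 0.9239; no arbitrage — every cycle loses value.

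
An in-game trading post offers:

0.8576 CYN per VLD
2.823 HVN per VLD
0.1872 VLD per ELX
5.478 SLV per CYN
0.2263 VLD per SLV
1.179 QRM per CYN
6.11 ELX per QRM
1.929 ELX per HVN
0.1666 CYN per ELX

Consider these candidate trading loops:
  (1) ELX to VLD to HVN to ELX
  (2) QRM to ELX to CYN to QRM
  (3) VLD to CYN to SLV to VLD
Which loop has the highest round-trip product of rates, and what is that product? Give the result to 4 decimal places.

(1) 0.1872 × 2.823 × 1.929 = 1.01941
(2) 6.11 × 0.1666 × 1.179 = 1.20013
(3) 0.8576 × 5.478 × 0.2263 = 1.06314
Highest is cycle (2) at 1.2001 (>1, arbitrage).

1.2001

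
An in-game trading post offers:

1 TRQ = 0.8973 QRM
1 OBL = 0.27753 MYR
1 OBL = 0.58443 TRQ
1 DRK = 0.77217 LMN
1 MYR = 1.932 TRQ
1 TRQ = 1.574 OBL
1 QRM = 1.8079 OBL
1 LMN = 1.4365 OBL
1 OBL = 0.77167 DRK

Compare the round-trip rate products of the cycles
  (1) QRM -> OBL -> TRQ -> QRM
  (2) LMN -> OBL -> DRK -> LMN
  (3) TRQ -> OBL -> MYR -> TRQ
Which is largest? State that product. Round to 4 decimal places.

0.9481

(1) 1.8079 × 0.58443 × 0.8973 = 0.94808
(2) 1.4365 × 0.77167 × 0.77217 = 0.85595
(3) 1.574 × 0.27753 × 1.932 = 0.84396
Highest is cycle (1) at 0.9481 (≤1, no arbitrage).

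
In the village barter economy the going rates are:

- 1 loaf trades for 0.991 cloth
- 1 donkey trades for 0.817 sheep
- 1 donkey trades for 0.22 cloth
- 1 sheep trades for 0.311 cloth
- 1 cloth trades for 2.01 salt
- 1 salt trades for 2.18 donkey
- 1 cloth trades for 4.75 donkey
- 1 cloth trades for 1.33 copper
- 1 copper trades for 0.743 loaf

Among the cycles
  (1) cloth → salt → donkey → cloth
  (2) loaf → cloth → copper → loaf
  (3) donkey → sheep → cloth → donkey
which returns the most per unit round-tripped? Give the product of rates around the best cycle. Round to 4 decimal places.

(1) 2.01 × 2.18 × 0.22 = 0.96400
(2) 0.991 × 1.33 × 0.743 = 0.97930
(3) 0.817 × 0.311 × 4.75 = 1.20691
Highest is cycle (3) at 1.2069 (>1, arbitrage).

1.2069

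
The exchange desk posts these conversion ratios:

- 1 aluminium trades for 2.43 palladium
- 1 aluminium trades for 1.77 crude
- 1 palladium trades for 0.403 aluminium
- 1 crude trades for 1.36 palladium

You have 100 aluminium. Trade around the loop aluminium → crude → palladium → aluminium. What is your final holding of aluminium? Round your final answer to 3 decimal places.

100 aluminium × 1.77 = 177 crude
177 crude × 1.36 = 240.72 palladium
240.72 palladium × 0.403 = 97.01016 aluminium

97.010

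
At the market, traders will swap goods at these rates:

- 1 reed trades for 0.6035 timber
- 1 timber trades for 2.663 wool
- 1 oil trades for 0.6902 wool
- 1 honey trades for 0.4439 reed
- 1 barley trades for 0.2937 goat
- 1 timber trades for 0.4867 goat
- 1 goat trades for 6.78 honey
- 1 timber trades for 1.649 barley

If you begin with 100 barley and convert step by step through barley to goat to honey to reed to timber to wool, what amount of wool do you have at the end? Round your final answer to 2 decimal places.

142.06

100 barley × 0.2937 = 29.37 goat
29.37 goat × 6.78 = 199.1286 honey
199.1286 honey × 0.4439 = 88.39318554 reed
88.39318554 reed × 0.6035 = 53.34528747339 timber
53.34528747339 timber × 2.663 = 142.05850054163757 wool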